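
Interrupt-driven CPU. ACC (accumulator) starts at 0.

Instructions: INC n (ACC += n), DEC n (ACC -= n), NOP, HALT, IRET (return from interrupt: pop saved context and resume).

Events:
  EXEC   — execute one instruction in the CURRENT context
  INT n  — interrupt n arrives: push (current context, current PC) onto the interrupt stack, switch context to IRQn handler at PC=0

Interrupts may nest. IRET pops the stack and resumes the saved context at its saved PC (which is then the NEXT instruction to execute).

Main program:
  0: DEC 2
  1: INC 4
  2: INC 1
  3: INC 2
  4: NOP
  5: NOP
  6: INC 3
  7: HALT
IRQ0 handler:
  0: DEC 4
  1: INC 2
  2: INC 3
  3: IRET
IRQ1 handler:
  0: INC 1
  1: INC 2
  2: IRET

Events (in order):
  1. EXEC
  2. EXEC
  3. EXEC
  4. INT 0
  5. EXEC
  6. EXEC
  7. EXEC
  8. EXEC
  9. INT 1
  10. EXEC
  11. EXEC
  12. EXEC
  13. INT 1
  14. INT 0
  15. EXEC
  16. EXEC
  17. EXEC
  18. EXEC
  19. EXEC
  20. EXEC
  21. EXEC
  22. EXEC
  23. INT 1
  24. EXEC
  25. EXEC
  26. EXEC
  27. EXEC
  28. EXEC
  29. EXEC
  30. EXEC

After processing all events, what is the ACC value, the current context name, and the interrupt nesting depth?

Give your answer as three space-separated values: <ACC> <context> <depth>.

Answer: 19 MAIN 0

Derivation:
Event 1 (EXEC): [MAIN] PC=0: DEC 2 -> ACC=-2
Event 2 (EXEC): [MAIN] PC=1: INC 4 -> ACC=2
Event 3 (EXEC): [MAIN] PC=2: INC 1 -> ACC=3
Event 4 (INT 0): INT 0 arrives: push (MAIN, PC=3), enter IRQ0 at PC=0 (depth now 1)
Event 5 (EXEC): [IRQ0] PC=0: DEC 4 -> ACC=-1
Event 6 (EXEC): [IRQ0] PC=1: INC 2 -> ACC=1
Event 7 (EXEC): [IRQ0] PC=2: INC 3 -> ACC=4
Event 8 (EXEC): [IRQ0] PC=3: IRET -> resume MAIN at PC=3 (depth now 0)
Event 9 (INT 1): INT 1 arrives: push (MAIN, PC=3), enter IRQ1 at PC=0 (depth now 1)
Event 10 (EXEC): [IRQ1] PC=0: INC 1 -> ACC=5
Event 11 (EXEC): [IRQ1] PC=1: INC 2 -> ACC=7
Event 12 (EXEC): [IRQ1] PC=2: IRET -> resume MAIN at PC=3 (depth now 0)
Event 13 (INT 1): INT 1 arrives: push (MAIN, PC=3), enter IRQ1 at PC=0 (depth now 1)
Event 14 (INT 0): INT 0 arrives: push (IRQ1, PC=0), enter IRQ0 at PC=0 (depth now 2)
Event 15 (EXEC): [IRQ0] PC=0: DEC 4 -> ACC=3
Event 16 (EXEC): [IRQ0] PC=1: INC 2 -> ACC=5
Event 17 (EXEC): [IRQ0] PC=2: INC 3 -> ACC=8
Event 18 (EXEC): [IRQ0] PC=3: IRET -> resume IRQ1 at PC=0 (depth now 1)
Event 19 (EXEC): [IRQ1] PC=0: INC 1 -> ACC=9
Event 20 (EXEC): [IRQ1] PC=1: INC 2 -> ACC=11
Event 21 (EXEC): [IRQ1] PC=2: IRET -> resume MAIN at PC=3 (depth now 0)
Event 22 (EXEC): [MAIN] PC=3: INC 2 -> ACC=13
Event 23 (INT 1): INT 1 arrives: push (MAIN, PC=4), enter IRQ1 at PC=0 (depth now 1)
Event 24 (EXEC): [IRQ1] PC=0: INC 1 -> ACC=14
Event 25 (EXEC): [IRQ1] PC=1: INC 2 -> ACC=16
Event 26 (EXEC): [IRQ1] PC=2: IRET -> resume MAIN at PC=4 (depth now 0)
Event 27 (EXEC): [MAIN] PC=4: NOP
Event 28 (EXEC): [MAIN] PC=5: NOP
Event 29 (EXEC): [MAIN] PC=6: INC 3 -> ACC=19
Event 30 (EXEC): [MAIN] PC=7: HALT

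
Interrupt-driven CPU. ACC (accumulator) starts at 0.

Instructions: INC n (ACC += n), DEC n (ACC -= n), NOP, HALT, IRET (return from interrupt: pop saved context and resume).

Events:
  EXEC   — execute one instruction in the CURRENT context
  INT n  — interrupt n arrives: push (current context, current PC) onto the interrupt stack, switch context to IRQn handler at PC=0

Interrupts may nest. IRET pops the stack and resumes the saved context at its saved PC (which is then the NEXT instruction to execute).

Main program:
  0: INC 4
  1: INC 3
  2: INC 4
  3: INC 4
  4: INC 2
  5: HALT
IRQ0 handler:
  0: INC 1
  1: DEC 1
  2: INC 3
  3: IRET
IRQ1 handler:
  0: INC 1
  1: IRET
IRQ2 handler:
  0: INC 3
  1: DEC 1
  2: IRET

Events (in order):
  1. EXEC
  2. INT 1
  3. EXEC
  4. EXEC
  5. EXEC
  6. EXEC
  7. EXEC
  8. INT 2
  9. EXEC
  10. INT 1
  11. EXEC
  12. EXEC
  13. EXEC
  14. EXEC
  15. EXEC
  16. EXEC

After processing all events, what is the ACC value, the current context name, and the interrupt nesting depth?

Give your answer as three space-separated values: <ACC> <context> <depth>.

Event 1 (EXEC): [MAIN] PC=0: INC 4 -> ACC=4
Event 2 (INT 1): INT 1 arrives: push (MAIN, PC=1), enter IRQ1 at PC=0 (depth now 1)
Event 3 (EXEC): [IRQ1] PC=0: INC 1 -> ACC=5
Event 4 (EXEC): [IRQ1] PC=1: IRET -> resume MAIN at PC=1 (depth now 0)
Event 5 (EXEC): [MAIN] PC=1: INC 3 -> ACC=8
Event 6 (EXEC): [MAIN] PC=2: INC 4 -> ACC=12
Event 7 (EXEC): [MAIN] PC=3: INC 4 -> ACC=16
Event 8 (INT 2): INT 2 arrives: push (MAIN, PC=4), enter IRQ2 at PC=0 (depth now 1)
Event 9 (EXEC): [IRQ2] PC=0: INC 3 -> ACC=19
Event 10 (INT 1): INT 1 arrives: push (IRQ2, PC=1), enter IRQ1 at PC=0 (depth now 2)
Event 11 (EXEC): [IRQ1] PC=0: INC 1 -> ACC=20
Event 12 (EXEC): [IRQ1] PC=1: IRET -> resume IRQ2 at PC=1 (depth now 1)
Event 13 (EXEC): [IRQ2] PC=1: DEC 1 -> ACC=19
Event 14 (EXEC): [IRQ2] PC=2: IRET -> resume MAIN at PC=4 (depth now 0)
Event 15 (EXEC): [MAIN] PC=4: INC 2 -> ACC=21
Event 16 (EXEC): [MAIN] PC=5: HALT

Answer: 21 MAIN 0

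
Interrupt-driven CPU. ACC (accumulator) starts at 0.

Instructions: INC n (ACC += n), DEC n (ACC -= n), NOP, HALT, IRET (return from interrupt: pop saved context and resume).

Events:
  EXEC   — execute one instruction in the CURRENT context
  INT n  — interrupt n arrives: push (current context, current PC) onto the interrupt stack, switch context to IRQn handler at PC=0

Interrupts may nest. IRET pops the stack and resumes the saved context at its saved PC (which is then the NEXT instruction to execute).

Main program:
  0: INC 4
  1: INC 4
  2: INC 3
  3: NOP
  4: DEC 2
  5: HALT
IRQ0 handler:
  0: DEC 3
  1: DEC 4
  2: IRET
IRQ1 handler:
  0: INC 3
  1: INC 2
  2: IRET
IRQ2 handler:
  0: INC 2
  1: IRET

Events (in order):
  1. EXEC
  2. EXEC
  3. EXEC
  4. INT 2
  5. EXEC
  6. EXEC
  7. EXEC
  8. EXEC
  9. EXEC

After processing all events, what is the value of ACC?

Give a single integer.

Answer: 11

Derivation:
Event 1 (EXEC): [MAIN] PC=0: INC 4 -> ACC=4
Event 2 (EXEC): [MAIN] PC=1: INC 4 -> ACC=8
Event 3 (EXEC): [MAIN] PC=2: INC 3 -> ACC=11
Event 4 (INT 2): INT 2 arrives: push (MAIN, PC=3), enter IRQ2 at PC=0 (depth now 1)
Event 5 (EXEC): [IRQ2] PC=0: INC 2 -> ACC=13
Event 6 (EXEC): [IRQ2] PC=1: IRET -> resume MAIN at PC=3 (depth now 0)
Event 7 (EXEC): [MAIN] PC=3: NOP
Event 8 (EXEC): [MAIN] PC=4: DEC 2 -> ACC=11
Event 9 (EXEC): [MAIN] PC=5: HALT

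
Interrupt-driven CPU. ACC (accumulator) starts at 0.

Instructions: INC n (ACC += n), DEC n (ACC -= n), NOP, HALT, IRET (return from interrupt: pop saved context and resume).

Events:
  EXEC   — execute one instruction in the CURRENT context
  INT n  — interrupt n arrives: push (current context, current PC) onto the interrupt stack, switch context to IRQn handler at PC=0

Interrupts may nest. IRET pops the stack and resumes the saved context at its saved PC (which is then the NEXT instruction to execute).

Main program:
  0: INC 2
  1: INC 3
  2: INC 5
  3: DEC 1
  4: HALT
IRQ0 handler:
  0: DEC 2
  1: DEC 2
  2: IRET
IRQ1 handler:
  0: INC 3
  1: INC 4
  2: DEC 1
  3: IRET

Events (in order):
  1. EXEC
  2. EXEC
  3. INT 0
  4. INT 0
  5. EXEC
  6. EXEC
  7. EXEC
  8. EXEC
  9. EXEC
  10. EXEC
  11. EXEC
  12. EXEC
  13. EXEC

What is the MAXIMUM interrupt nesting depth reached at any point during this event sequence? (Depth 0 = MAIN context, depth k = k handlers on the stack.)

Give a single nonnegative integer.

Answer: 2

Derivation:
Event 1 (EXEC): [MAIN] PC=0: INC 2 -> ACC=2 [depth=0]
Event 2 (EXEC): [MAIN] PC=1: INC 3 -> ACC=5 [depth=0]
Event 3 (INT 0): INT 0 arrives: push (MAIN, PC=2), enter IRQ0 at PC=0 (depth now 1) [depth=1]
Event 4 (INT 0): INT 0 arrives: push (IRQ0, PC=0), enter IRQ0 at PC=0 (depth now 2) [depth=2]
Event 5 (EXEC): [IRQ0] PC=0: DEC 2 -> ACC=3 [depth=2]
Event 6 (EXEC): [IRQ0] PC=1: DEC 2 -> ACC=1 [depth=2]
Event 7 (EXEC): [IRQ0] PC=2: IRET -> resume IRQ0 at PC=0 (depth now 1) [depth=1]
Event 8 (EXEC): [IRQ0] PC=0: DEC 2 -> ACC=-1 [depth=1]
Event 9 (EXEC): [IRQ0] PC=1: DEC 2 -> ACC=-3 [depth=1]
Event 10 (EXEC): [IRQ0] PC=2: IRET -> resume MAIN at PC=2 (depth now 0) [depth=0]
Event 11 (EXEC): [MAIN] PC=2: INC 5 -> ACC=2 [depth=0]
Event 12 (EXEC): [MAIN] PC=3: DEC 1 -> ACC=1 [depth=0]
Event 13 (EXEC): [MAIN] PC=4: HALT [depth=0]
Max depth observed: 2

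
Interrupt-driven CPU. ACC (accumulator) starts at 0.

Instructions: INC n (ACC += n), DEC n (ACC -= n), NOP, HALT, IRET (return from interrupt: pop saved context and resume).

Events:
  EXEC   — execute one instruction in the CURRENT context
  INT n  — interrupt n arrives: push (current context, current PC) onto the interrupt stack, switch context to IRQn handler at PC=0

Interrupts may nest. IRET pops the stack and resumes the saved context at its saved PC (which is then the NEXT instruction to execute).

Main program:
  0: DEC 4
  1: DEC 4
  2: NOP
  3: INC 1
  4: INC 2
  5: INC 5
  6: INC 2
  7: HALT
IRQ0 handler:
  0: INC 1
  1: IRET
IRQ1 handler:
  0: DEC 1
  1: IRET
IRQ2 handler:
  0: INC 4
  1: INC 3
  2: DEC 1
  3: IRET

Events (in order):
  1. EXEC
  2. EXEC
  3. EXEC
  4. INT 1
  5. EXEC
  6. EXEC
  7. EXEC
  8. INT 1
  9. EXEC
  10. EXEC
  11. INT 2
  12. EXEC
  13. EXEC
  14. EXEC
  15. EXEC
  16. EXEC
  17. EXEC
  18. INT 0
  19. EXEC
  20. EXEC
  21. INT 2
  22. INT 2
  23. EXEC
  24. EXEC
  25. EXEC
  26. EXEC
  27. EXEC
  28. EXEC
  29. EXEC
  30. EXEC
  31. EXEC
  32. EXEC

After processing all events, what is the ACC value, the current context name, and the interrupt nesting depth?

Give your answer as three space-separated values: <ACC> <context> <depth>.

Event 1 (EXEC): [MAIN] PC=0: DEC 4 -> ACC=-4
Event 2 (EXEC): [MAIN] PC=1: DEC 4 -> ACC=-8
Event 3 (EXEC): [MAIN] PC=2: NOP
Event 4 (INT 1): INT 1 arrives: push (MAIN, PC=3), enter IRQ1 at PC=0 (depth now 1)
Event 5 (EXEC): [IRQ1] PC=0: DEC 1 -> ACC=-9
Event 6 (EXEC): [IRQ1] PC=1: IRET -> resume MAIN at PC=3 (depth now 0)
Event 7 (EXEC): [MAIN] PC=3: INC 1 -> ACC=-8
Event 8 (INT 1): INT 1 arrives: push (MAIN, PC=4), enter IRQ1 at PC=0 (depth now 1)
Event 9 (EXEC): [IRQ1] PC=0: DEC 1 -> ACC=-9
Event 10 (EXEC): [IRQ1] PC=1: IRET -> resume MAIN at PC=4 (depth now 0)
Event 11 (INT 2): INT 2 arrives: push (MAIN, PC=4), enter IRQ2 at PC=0 (depth now 1)
Event 12 (EXEC): [IRQ2] PC=0: INC 4 -> ACC=-5
Event 13 (EXEC): [IRQ2] PC=1: INC 3 -> ACC=-2
Event 14 (EXEC): [IRQ2] PC=2: DEC 1 -> ACC=-3
Event 15 (EXEC): [IRQ2] PC=3: IRET -> resume MAIN at PC=4 (depth now 0)
Event 16 (EXEC): [MAIN] PC=4: INC 2 -> ACC=-1
Event 17 (EXEC): [MAIN] PC=5: INC 5 -> ACC=4
Event 18 (INT 0): INT 0 arrives: push (MAIN, PC=6), enter IRQ0 at PC=0 (depth now 1)
Event 19 (EXEC): [IRQ0] PC=0: INC 1 -> ACC=5
Event 20 (EXEC): [IRQ0] PC=1: IRET -> resume MAIN at PC=6 (depth now 0)
Event 21 (INT 2): INT 2 arrives: push (MAIN, PC=6), enter IRQ2 at PC=0 (depth now 1)
Event 22 (INT 2): INT 2 arrives: push (IRQ2, PC=0), enter IRQ2 at PC=0 (depth now 2)
Event 23 (EXEC): [IRQ2] PC=0: INC 4 -> ACC=9
Event 24 (EXEC): [IRQ2] PC=1: INC 3 -> ACC=12
Event 25 (EXEC): [IRQ2] PC=2: DEC 1 -> ACC=11
Event 26 (EXEC): [IRQ2] PC=3: IRET -> resume IRQ2 at PC=0 (depth now 1)
Event 27 (EXEC): [IRQ2] PC=0: INC 4 -> ACC=15
Event 28 (EXEC): [IRQ2] PC=1: INC 3 -> ACC=18
Event 29 (EXEC): [IRQ2] PC=2: DEC 1 -> ACC=17
Event 30 (EXEC): [IRQ2] PC=3: IRET -> resume MAIN at PC=6 (depth now 0)
Event 31 (EXEC): [MAIN] PC=6: INC 2 -> ACC=19
Event 32 (EXEC): [MAIN] PC=7: HALT

Answer: 19 MAIN 0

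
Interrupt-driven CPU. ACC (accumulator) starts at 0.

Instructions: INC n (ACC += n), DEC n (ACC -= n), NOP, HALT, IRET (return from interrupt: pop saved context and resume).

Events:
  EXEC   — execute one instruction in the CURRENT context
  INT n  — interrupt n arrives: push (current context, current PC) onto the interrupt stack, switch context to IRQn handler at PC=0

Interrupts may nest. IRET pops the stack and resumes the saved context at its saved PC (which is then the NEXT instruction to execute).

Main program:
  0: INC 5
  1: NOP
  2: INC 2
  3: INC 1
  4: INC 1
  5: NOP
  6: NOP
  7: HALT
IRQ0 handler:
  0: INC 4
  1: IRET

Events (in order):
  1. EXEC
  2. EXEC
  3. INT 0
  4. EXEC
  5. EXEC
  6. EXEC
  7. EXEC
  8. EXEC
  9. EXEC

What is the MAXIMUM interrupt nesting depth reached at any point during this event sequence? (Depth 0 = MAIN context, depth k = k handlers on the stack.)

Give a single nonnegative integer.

Answer: 1

Derivation:
Event 1 (EXEC): [MAIN] PC=0: INC 5 -> ACC=5 [depth=0]
Event 2 (EXEC): [MAIN] PC=1: NOP [depth=0]
Event 3 (INT 0): INT 0 arrives: push (MAIN, PC=2), enter IRQ0 at PC=0 (depth now 1) [depth=1]
Event 4 (EXEC): [IRQ0] PC=0: INC 4 -> ACC=9 [depth=1]
Event 5 (EXEC): [IRQ0] PC=1: IRET -> resume MAIN at PC=2 (depth now 0) [depth=0]
Event 6 (EXEC): [MAIN] PC=2: INC 2 -> ACC=11 [depth=0]
Event 7 (EXEC): [MAIN] PC=3: INC 1 -> ACC=12 [depth=0]
Event 8 (EXEC): [MAIN] PC=4: INC 1 -> ACC=13 [depth=0]
Event 9 (EXEC): [MAIN] PC=5: NOP [depth=0]
Max depth observed: 1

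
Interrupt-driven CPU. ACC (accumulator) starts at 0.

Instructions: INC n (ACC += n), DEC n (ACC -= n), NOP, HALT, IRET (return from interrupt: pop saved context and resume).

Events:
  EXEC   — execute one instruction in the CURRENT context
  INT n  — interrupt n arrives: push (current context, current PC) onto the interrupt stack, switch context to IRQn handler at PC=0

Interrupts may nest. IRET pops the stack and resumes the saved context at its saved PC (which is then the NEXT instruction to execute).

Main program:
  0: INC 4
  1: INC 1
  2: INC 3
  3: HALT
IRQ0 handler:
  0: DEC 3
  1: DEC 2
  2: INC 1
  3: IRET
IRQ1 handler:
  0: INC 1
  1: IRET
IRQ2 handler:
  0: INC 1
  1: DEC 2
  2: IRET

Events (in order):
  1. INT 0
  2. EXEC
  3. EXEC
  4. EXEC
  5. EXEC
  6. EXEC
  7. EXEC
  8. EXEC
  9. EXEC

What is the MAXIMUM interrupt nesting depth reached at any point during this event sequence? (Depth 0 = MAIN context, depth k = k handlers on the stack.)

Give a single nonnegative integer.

Answer: 1

Derivation:
Event 1 (INT 0): INT 0 arrives: push (MAIN, PC=0), enter IRQ0 at PC=0 (depth now 1) [depth=1]
Event 2 (EXEC): [IRQ0] PC=0: DEC 3 -> ACC=-3 [depth=1]
Event 3 (EXEC): [IRQ0] PC=1: DEC 2 -> ACC=-5 [depth=1]
Event 4 (EXEC): [IRQ0] PC=2: INC 1 -> ACC=-4 [depth=1]
Event 5 (EXEC): [IRQ0] PC=3: IRET -> resume MAIN at PC=0 (depth now 0) [depth=0]
Event 6 (EXEC): [MAIN] PC=0: INC 4 -> ACC=0 [depth=0]
Event 7 (EXEC): [MAIN] PC=1: INC 1 -> ACC=1 [depth=0]
Event 8 (EXEC): [MAIN] PC=2: INC 3 -> ACC=4 [depth=0]
Event 9 (EXEC): [MAIN] PC=3: HALT [depth=0]
Max depth observed: 1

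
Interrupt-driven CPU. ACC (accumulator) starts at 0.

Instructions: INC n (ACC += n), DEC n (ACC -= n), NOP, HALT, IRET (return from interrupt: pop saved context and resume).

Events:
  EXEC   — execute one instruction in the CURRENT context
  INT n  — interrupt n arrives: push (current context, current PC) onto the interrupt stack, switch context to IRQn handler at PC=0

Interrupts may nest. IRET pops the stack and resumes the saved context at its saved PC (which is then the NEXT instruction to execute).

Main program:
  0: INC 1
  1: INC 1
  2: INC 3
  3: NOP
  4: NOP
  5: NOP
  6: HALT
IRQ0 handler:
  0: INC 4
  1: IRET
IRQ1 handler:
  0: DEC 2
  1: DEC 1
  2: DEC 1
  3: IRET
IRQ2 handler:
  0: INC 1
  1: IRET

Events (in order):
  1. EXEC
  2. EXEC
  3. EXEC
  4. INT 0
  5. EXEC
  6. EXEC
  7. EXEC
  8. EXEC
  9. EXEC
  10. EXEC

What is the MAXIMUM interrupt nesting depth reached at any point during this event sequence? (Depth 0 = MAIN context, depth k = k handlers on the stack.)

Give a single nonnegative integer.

Event 1 (EXEC): [MAIN] PC=0: INC 1 -> ACC=1 [depth=0]
Event 2 (EXEC): [MAIN] PC=1: INC 1 -> ACC=2 [depth=0]
Event 3 (EXEC): [MAIN] PC=2: INC 3 -> ACC=5 [depth=0]
Event 4 (INT 0): INT 0 arrives: push (MAIN, PC=3), enter IRQ0 at PC=0 (depth now 1) [depth=1]
Event 5 (EXEC): [IRQ0] PC=0: INC 4 -> ACC=9 [depth=1]
Event 6 (EXEC): [IRQ0] PC=1: IRET -> resume MAIN at PC=3 (depth now 0) [depth=0]
Event 7 (EXEC): [MAIN] PC=3: NOP [depth=0]
Event 8 (EXEC): [MAIN] PC=4: NOP [depth=0]
Event 9 (EXEC): [MAIN] PC=5: NOP [depth=0]
Event 10 (EXEC): [MAIN] PC=6: HALT [depth=0]
Max depth observed: 1

Answer: 1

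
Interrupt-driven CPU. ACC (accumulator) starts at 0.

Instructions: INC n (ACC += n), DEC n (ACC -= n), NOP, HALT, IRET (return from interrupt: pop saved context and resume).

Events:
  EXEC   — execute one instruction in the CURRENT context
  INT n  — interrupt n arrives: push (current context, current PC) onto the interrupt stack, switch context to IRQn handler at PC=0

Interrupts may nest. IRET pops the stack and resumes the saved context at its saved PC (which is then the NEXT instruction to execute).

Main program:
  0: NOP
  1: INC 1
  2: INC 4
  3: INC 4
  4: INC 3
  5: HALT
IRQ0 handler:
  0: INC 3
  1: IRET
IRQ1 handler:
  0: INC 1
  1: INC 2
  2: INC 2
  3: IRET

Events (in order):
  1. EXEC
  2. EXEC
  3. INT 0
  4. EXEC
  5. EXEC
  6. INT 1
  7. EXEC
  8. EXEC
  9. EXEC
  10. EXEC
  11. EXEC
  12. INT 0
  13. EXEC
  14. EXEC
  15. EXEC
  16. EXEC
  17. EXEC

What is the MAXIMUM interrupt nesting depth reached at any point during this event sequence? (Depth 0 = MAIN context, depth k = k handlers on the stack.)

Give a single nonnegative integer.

Answer: 1

Derivation:
Event 1 (EXEC): [MAIN] PC=0: NOP [depth=0]
Event 2 (EXEC): [MAIN] PC=1: INC 1 -> ACC=1 [depth=0]
Event 3 (INT 0): INT 0 arrives: push (MAIN, PC=2), enter IRQ0 at PC=0 (depth now 1) [depth=1]
Event 4 (EXEC): [IRQ0] PC=0: INC 3 -> ACC=4 [depth=1]
Event 5 (EXEC): [IRQ0] PC=1: IRET -> resume MAIN at PC=2 (depth now 0) [depth=0]
Event 6 (INT 1): INT 1 arrives: push (MAIN, PC=2), enter IRQ1 at PC=0 (depth now 1) [depth=1]
Event 7 (EXEC): [IRQ1] PC=0: INC 1 -> ACC=5 [depth=1]
Event 8 (EXEC): [IRQ1] PC=1: INC 2 -> ACC=7 [depth=1]
Event 9 (EXEC): [IRQ1] PC=2: INC 2 -> ACC=9 [depth=1]
Event 10 (EXEC): [IRQ1] PC=3: IRET -> resume MAIN at PC=2 (depth now 0) [depth=0]
Event 11 (EXEC): [MAIN] PC=2: INC 4 -> ACC=13 [depth=0]
Event 12 (INT 0): INT 0 arrives: push (MAIN, PC=3), enter IRQ0 at PC=0 (depth now 1) [depth=1]
Event 13 (EXEC): [IRQ0] PC=0: INC 3 -> ACC=16 [depth=1]
Event 14 (EXEC): [IRQ0] PC=1: IRET -> resume MAIN at PC=3 (depth now 0) [depth=0]
Event 15 (EXEC): [MAIN] PC=3: INC 4 -> ACC=20 [depth=0]
Event 16 (EXEC): [MAIN] PC=4: INC 3 -> ACC=23 [depth=0]
Event 17 (EXEC): [MAIN] PC=5: HALT [depth=0]
Max depth observed: 1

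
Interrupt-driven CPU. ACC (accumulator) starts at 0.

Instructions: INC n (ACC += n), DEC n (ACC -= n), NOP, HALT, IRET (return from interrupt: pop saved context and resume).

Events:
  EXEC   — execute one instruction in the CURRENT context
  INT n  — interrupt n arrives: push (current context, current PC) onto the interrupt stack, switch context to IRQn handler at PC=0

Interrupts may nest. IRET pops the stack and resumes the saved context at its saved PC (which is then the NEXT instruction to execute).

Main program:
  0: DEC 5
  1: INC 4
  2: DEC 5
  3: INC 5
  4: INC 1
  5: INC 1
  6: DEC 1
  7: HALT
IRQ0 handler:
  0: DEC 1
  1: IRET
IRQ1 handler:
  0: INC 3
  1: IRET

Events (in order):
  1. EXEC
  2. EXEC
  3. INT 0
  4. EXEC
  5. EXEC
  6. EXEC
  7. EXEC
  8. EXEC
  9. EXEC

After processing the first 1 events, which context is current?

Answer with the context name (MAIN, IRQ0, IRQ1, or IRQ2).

Answer: MAIN

Derivation:
Event 1 (EXEC): [MAIN] PC=0: DEC 5 -> ACC=-5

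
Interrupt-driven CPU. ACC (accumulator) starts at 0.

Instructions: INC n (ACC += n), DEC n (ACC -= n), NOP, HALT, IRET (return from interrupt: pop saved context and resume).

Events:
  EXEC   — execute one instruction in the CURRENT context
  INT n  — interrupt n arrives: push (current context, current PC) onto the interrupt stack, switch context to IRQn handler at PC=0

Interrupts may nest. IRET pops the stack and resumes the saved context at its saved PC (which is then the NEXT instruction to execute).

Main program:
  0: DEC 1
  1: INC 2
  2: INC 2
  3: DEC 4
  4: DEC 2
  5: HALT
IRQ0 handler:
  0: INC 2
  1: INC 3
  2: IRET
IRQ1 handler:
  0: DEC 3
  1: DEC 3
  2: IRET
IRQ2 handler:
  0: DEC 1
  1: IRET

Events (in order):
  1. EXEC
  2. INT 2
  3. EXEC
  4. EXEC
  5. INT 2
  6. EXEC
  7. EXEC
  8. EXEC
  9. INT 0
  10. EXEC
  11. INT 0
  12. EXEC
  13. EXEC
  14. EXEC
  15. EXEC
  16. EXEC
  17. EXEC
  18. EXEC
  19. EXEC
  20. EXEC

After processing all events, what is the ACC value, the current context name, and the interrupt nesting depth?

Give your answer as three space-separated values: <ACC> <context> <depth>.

Answer: 5 MAIN 0

Derivation:
Event 1 (EXEC): [MAIN] PC=0: DEC 1 -> ACC=-1
Event 2 (INT 2): INT 2 arrives: push (MAIN, PC=1), enter IRQ2 at PC=0 (depth now 1)
Event 3 (EXEC): [IRQ2] PC=0: DEC 1 -> ACC=-2
Event 4 (EXEC): [IRQ2] PC=1: IRET -> resume MAIN at PC=1 (depth now 0)
Event 5 (INT 2): INT 2 arrives: push (MAIN, PC=1), enter IRQ2 at PC=0 (depth now 1)
Event 6 (EXEC): [IRQ2] PC=0: DEC 1 -> ACC=-3
Event 7 (EXEC): [IRQ2] PC=1: IRET -> resume MAIN at PC=1 (depth now 0)
Event 8 (EXEC): [MAIN] PC=1: INC 2 -> ACC=-1
Event 9 (INT 0): INT 0 arrives: push (MAIN, PC=2), enter IRQ0 at PC=0 (depth now 1)
Event 10 (EXEC): [IRQ0] PC=0: INC 2 -> ACC=1
Event 11 (INT 0): INT 0 arrives: push (IRQ0, PC=1), enter IRQ0 at PC=0 (depth now 2)
Event 12 (EXEC): [IRQ0] PC=0: INC 2 -> ACC=3
Event 13 (EXEC): [IRQ0] PC=1: INC 3 -> ACC=6
Event 14 (EXEC): [IRQ0] PC=2: IRET -> resume IRQ0 at PC=1 (depth now 1)
Event 15 (EXEC): [IRQ0] PC=1: INC 3 -> ACC=9
Event 16 (EXEC): [IRQ0] PC=2: IRET -> resume MAIN at PC=2 (depth now 0)
Event 17 (EXEC): [MAIN] PC=2: INC 2 -> ACC=11
Event 18 (EXEC): [MAIN] PC=3: DEC 4 -> ACC=7
Event 19 (EXEC): [MAIN] PC=4: DEC 2 -> ACC=5
Event 20 (EXEC): [MAIN] PC=5: HALT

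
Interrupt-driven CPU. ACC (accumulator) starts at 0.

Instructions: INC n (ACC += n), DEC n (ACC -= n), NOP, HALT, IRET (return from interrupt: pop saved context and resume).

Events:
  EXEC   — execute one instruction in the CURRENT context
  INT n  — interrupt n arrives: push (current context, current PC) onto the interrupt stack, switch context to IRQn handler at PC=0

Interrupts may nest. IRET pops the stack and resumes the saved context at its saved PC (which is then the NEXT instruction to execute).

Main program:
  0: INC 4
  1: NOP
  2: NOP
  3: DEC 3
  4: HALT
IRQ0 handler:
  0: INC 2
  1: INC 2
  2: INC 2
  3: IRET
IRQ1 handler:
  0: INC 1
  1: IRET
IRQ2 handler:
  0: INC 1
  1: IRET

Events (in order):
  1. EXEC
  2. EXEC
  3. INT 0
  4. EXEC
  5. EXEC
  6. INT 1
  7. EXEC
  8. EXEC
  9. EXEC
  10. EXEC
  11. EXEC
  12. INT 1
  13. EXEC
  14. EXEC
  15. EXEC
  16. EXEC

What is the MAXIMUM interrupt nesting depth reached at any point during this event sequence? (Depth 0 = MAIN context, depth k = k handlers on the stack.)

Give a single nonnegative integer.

Answer: 2

Derivation:
Event 1 (EXEC): [MAIN] PC=0: INC 4 -> ACC=4 [depth=0]
Event 2 (EXEC): [MAIN] PC=1: NOP [depth=0]
Event 3 (INT 0): INT 0 arrives: push (MAIN, PC=2), enter IRQ0 at PC=0 (depth now 1) [depth=1]
Event 4 (EXEC): [IRQ0] PC=0: INC 2 -> ACC=6 [depth=1]
Event 5 (EXEC): [IRQ0] PC=1: INC 2 -> ACC=8 [depth=1]
Event 6 (INT 1): INT 1 arrives: push (IRQ0, PC=2), enter IRQ1 at PC=0 (depth now 2) [depth=2]
Event 7 (EXEC): [IRQ1] PC=0: INC 1 -> ACC=9 [depth=2]
Event 8 (EXEC): [IRQ1] PC=1: IRET -> resume IRQ0 at PC=2 (depth now 1) [depth=1]
Event 9 (EXEC): [IRQ0] PC=2: INC 2 -> ACC=11 [depth=1]
Event 10 (EXEC): [IRQ0] PC=3: IRET -> resume MAIN at PC=2 (depth now 0) [depth=0]
Event 11 (EXEC): [MAIN] PC=2: NOP [depth=0]
Event 12 (INT 1): INT 1 arrives: push (MAIN, PC=3), enter IRQ1 at PC=0 (depth now 1) [depth=1]
Event 13 (EXEC): [IRQ1] PC=0: INC 1 -> ACC=12 [depth=1]
Event 14 (EXEC): [IRQ1] PC=1: IRET -> resume MAIN at PC=3 (depth now 0) [depth=0]
Event 15 (EXEC): [MAIN] PC=3: DEC 3 -> ACC=9 [depth=0]
Event 16 (EXEC): [MAIN] PC=4: HALT [depth=0]
Max depth observed: 2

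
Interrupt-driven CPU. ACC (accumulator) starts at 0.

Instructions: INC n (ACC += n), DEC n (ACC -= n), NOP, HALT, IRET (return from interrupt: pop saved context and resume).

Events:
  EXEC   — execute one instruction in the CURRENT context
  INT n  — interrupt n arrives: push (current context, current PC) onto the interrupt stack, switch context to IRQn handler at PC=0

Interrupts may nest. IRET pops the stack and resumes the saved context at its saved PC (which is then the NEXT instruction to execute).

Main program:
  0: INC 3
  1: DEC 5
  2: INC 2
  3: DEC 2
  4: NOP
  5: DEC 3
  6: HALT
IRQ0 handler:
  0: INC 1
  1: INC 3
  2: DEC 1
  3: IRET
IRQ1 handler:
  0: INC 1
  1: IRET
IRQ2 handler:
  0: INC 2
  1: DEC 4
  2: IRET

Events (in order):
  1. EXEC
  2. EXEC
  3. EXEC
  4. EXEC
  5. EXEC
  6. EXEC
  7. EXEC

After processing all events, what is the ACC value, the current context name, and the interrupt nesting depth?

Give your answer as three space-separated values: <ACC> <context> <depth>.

Answer: -5 MAIN 0

Derivation:
Event 1 (EXEC): [MAIN] PC=0: INC 3 -> ACC=3
Event 2 (EXEC): [MAIN] PC=1: DEC 5 -> ACC=-2
Event 3 (EXEC): [MAIN] PC=2: INC 2 -> ACC=0
Event 4 (EXEC): [MAIN] PC=3: DEC 2 -> ACC=-2
Event 5 (EXEC): [MAIN] PC=4: NOP
Event 6 (EXEC): [MAIN] PC=5: DEC 3 -> ACC=-5
Event 7 (EXEC): [MAIN] PC=6: HALT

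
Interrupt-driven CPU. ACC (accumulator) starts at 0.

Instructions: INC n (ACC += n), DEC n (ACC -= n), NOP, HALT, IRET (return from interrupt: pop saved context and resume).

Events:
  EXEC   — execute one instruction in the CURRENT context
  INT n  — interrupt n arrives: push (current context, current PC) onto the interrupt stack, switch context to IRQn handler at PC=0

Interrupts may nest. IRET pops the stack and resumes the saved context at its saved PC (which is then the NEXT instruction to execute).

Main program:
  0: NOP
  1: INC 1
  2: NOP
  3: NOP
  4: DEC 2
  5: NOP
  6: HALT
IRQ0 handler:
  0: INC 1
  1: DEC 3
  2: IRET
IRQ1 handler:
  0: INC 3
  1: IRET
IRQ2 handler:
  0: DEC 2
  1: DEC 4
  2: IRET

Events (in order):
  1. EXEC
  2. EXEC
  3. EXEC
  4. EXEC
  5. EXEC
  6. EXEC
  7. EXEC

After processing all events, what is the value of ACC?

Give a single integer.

Answer: -1

Derivation:
Event 1 (EXEC): [MAIN] PC=0: NOP
Event 2 (EXEC): [MAIN] PC=1: INC 1 -> ACC=1
Event 3 (EXEC): [MAIN] PC=2: NOP
Event 4 (EXEC): [MAIN] PC=3: NOP
Event 5 (EXEC): [MAIN] PC=4: DEC 2 -> ACC=-1
Event 6 (EXEC): [MAIN] PC=5: NOP
Event 7 (EXEC): [MAIN] PC=6: HALT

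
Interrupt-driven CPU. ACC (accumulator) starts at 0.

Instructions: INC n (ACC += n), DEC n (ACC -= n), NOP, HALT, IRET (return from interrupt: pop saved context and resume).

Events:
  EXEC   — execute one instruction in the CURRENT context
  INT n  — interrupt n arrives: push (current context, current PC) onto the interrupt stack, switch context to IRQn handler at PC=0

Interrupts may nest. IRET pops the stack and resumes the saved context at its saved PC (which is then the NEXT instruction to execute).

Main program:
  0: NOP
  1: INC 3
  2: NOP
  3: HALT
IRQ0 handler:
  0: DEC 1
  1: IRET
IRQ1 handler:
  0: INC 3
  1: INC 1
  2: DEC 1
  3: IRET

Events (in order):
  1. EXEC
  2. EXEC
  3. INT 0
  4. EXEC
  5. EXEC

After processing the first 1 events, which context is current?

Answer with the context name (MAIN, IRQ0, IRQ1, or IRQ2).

Answer: MAIN

Derivation:
Event 1 (EXEC): [MAIN] PC=0: NOP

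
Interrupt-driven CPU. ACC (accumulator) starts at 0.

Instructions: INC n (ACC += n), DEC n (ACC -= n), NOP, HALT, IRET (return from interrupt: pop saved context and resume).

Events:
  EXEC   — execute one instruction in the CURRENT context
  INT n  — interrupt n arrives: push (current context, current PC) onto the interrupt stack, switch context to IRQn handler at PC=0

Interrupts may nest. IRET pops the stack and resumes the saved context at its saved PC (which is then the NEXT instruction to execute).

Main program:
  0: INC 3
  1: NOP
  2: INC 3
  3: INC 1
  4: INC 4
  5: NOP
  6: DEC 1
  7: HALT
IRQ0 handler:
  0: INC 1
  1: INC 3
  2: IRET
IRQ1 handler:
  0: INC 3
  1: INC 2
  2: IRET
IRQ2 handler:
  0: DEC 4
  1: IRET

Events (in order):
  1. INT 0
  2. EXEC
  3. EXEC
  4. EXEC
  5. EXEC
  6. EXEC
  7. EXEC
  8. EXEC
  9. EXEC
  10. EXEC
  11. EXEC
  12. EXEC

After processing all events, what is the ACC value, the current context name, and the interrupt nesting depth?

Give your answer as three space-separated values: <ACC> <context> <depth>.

Event 1 (INT 0): INT 0 arrives: push (MAIN, PC=0), enter IRQ0 at PC=0 (depth now 1)
Event 2 (EXEC): [IRQ0] PC=0: INC 1 -> ACC=1
Event 3 (EXEC): [IRQ0] PC=1: INC 3 -> ACC=4
Event 4 (EXEC): [IRQ0] PC=2: IRET -> resume MAIN at PC=0 (depth now 0)
Event 5 (EXEC): [MAIN] PC=0: INC 3 -> ACC=7
Event 6 (EXEC): [MAIN] PC=1: NOP
Event 7 (EXEC): [MAIN] PC=2: INC 3 -> ACC=10
Event 8 (EXEC): [MAIN] PC=3: INC 1 -> ACC=11
Event 9 (EXEC): [MAIN] PC=4: INC 4 -> ACC=15
Event 10 (EXEC): [MAIN] PC=5: NOP
Event 11 (EXEC): [MAIN] PC=6: DEC 1 -> ACC=14
Event 12 (EXEC): [MAIN] PC=7: HALT

Answer: 14 MAIN 0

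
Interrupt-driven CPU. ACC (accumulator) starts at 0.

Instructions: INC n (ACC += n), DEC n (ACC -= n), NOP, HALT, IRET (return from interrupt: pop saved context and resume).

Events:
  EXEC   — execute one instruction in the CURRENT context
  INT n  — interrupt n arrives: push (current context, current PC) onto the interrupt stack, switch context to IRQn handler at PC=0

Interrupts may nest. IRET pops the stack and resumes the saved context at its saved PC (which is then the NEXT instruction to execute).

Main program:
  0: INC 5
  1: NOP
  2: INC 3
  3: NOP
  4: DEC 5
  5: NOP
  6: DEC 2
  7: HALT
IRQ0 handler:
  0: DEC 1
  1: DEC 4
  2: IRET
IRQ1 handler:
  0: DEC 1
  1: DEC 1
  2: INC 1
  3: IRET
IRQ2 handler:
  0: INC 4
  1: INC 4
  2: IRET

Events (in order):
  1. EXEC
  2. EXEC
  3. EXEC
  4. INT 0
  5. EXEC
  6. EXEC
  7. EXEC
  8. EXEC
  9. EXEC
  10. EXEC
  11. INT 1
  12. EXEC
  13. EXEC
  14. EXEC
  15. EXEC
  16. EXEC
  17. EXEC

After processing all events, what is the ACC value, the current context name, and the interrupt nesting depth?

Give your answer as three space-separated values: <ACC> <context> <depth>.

Event 1 (EXEC): [MAIN] PC=0: INC 5 -> ACC=5
Event 2 (EXEC): [MAIN] PC=1: NOP
Event 3 (EXEC): [MAIN] PC=2: INC 3 -> ACC=8
Event 4 (INT 0): INT 0 arrives: push (MAIN, PC=3), enter IRQ0 at PC=0 (depth now 1)
Event 5 (EXEC): [IRQ0] PC=0: DEC 1 -> ACC=7
Event 6 (EXEC): [IRQ0] PC=1: DEC 4 -> ACC=3
Event 7 (EXEC): [IRQ0] PC=2: IRET -> resume MAIN at PC=3 (depth now 0)
Event 8 (EXEC): [MAIN] PC=3: NOP
Event 9 (EXEC): [MAIN] PC=4: DEC 5 -> ACC=-2
Event 10 (EXEC): [MAIN] PC=5: NOP
Event 11 (INT 1): INT 1 arrives: push (MAIN, PC=6), enter IRQ1 at PC=0 (depth now 1)
Event 12 (EXEC): [IRQ1] PC=0: DEC 1 -> ACC=-3
Event 13 (EXEC): [IRQ1] PC=1: DEC 1 -> ACC=-4
Event 14 (EXEC): [IRQ1] PC=2: INC 1 -> ACC=-3
Event 15 (EXEC): [IRQ1] PC=3: IRET -> resume MAIN at PC=6 (depth now 0)
Event 16 (EXEC): [MAIN] PC=6: DEC 2 -> ACC=-5
Event 17 (EXEC): [MAIN] PC=7: HALT

Answer: -5 MAIN 0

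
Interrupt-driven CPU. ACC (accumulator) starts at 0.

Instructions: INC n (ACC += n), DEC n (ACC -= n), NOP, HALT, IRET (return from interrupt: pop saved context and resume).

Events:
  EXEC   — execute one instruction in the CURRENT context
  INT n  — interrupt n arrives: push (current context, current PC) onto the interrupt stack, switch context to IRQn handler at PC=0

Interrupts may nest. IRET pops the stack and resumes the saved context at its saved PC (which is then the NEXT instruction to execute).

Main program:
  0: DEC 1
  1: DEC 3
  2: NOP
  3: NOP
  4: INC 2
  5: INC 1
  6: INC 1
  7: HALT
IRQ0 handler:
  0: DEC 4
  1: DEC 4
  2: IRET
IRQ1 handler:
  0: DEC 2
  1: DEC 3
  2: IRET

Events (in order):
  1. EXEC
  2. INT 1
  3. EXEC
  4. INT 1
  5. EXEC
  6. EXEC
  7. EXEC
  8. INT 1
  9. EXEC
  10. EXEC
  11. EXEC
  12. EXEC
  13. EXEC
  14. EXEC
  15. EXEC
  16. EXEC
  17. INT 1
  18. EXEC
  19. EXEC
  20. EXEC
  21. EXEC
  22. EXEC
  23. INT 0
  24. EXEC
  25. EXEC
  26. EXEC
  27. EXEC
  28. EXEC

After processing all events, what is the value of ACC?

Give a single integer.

Answer: -28

Derivation:
Event 1 (EXEC): [MAIN] PC=0: DEC 1 -> ACC=-1
Event 2 (INT 1): INT 1 arrives: push (MAIN, PC=1), enter IRQ1 at PC=0 (depth now 1)
Event 3 (EXEC): [IRQ1] PC=0: DEC 2 -> ACC=-3
Event 4 (INT 1): INT 1 arrives: push (IRQ1, PC=1), enter IRQ1 at PC=0 (depth now 2)
Event 5 (EXEC): [IRQ1] PC=0: DEC 2 -> ACC=-5
Event 6 (EXEC): [IRQ1] PC=1: DEC 3 -> ACC=-8
Event 7 (EXEC): [IRQ1] PC=2: IRET -> resume IRQ1 at PC=1 (depth now 1)
Event 8 (INT 1): INT 1 arrives: push (IRQ1, PC=1), enter IRQ1 at PC=0 (depth now 2)
Event 9 (EXEC): [IRQ1] PC=0: DEC 2 -> ACC=-10
Event 10 (EXEC): [IRQ1] PC=1: DEC 3 -> ACC=-13
Event 11 (EXEC): [IRQ1] PC=2: IRET -> resume IRQ1 at PC=1 (depth now 1)
Event 12 (EXEC): [IRQ1] PC=1: DEC 3 -> ACC=-16
Event 13 (EXEC): [IRQ1] PC=2: IRET -> resume MAIN at PC=1 (depth now 0)
Event 14 (EXEC): [MAIN] PC=1: DEC 3 -> ACC=-19
Event 15 (EXEC): [MAIN] PC=2: NOP
Event 16 (EXEC): [MAIN] PC=3: NOP
Event 17 (INT 1): INT 1 arrives: push (MAIN, PC=4), enter IRQ1 at PC=0 (depth now 1)
Event 18 (EXEC): [IRQ1] PC=0: DEC 2 -> ACC=-21
Event 19 (EXEC): [IRQ1] PC=1: DEC 3 -> ACC=-24
Event 20 (EXEC): [IRQ1] PC=2: IRET -> resume MAIN at PC=4 (depth now 0)
Event 21 (EXEC): [MAIN] PC=4: INC 2 -> ACC=-22
Event 22 (EXEC): [MAIN] PC=5: INC 1 -> ACC=-21
Event 23 (INT 0): INT 0 arrives: push (MAIN, PC=6), enter IRQ0 at PC=0 (depth now 1)
Event 24 (EXEC): [IRQ0] PC=0: DEC 4 -> ACC=-25
Event 25 (EXEC): [IRQ0] PC=1: DEC 4 -> ACC=-29
Event 26 (EXEC): [IRQ0] PC=2: IRET -> resume MAIN at PC=6 (depth now 0)
Event 27 (EXEC): [MAIN] PC=6: INC 1 -> ACC=-28
Event 28 (EXEC): [MAIN] PC=7: HALT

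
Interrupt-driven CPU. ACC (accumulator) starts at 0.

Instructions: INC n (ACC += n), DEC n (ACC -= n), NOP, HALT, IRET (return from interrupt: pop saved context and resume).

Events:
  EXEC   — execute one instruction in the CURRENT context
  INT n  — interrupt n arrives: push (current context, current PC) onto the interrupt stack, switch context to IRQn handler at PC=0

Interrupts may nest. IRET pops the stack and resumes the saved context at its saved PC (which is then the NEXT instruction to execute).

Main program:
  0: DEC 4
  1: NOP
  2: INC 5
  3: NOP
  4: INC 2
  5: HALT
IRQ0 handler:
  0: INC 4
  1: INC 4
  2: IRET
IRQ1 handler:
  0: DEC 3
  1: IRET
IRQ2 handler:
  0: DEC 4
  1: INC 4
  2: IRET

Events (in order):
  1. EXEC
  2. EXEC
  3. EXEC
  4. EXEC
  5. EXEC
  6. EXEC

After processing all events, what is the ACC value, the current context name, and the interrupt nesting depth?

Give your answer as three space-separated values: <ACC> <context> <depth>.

Answer: 3 MAIN 0

Derivation:
Event 1 (EXEC): [MAIN] PC=0: DEC 4 -> ACC=-4
Event 2 (EXEC): [MAIN] PC=1: NOP
Event 3 (EXEC): [MAIN] PC=2: INC 5 -> ACC=1
Event 4 (EXEC): [MAIN] PC=3: NOP
Event 5 (EXEC): [MAIN] PC=4: INC 2 -> ACC=3
Event 6 (EXEC): [MAIN] PC=5: HALT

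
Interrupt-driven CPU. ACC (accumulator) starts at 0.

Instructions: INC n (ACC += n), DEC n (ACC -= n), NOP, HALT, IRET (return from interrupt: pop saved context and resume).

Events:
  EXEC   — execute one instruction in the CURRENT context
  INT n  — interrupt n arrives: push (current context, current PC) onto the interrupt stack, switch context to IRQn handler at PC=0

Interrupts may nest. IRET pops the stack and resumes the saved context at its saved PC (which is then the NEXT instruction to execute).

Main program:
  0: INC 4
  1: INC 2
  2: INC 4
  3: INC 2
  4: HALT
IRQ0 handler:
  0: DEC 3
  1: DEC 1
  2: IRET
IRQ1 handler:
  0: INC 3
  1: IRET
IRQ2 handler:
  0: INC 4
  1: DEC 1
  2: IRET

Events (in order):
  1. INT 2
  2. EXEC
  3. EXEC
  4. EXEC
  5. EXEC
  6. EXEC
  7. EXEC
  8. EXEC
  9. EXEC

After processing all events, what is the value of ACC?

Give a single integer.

Event 1 (INT 2): INT 2 arrives: push (MAIN, PC=0), enter IRQ2 at PC=0 (depth now 1)
Event 2 (EXEC): [IRQ2] PC=0: INC 4 -> ACC=4
Event 3 (EXEC): [IRQ2] PC=1: DEC 1 -> ACC=3
Event 4 (EXEC): [IRQ2] PC=2: IRET -> resume MAIN at PC=0 (depth now 0)
Event 5 (EXEC): [MAIN] PC=0: INC 4 -> ACC=7
Event 6 (EXEC): [MAIN] PC=1: INC 2 -> ACC=9
Event 7 (EXEC): [MAIN] PC=2: INC 4 -> ACC=13
Event 8 (EXEC): [MAIN] PC=3: INC 2 -> ACC=15
Event 9 (EXEC): [MAIN] PC=4: HALT

Answer: 15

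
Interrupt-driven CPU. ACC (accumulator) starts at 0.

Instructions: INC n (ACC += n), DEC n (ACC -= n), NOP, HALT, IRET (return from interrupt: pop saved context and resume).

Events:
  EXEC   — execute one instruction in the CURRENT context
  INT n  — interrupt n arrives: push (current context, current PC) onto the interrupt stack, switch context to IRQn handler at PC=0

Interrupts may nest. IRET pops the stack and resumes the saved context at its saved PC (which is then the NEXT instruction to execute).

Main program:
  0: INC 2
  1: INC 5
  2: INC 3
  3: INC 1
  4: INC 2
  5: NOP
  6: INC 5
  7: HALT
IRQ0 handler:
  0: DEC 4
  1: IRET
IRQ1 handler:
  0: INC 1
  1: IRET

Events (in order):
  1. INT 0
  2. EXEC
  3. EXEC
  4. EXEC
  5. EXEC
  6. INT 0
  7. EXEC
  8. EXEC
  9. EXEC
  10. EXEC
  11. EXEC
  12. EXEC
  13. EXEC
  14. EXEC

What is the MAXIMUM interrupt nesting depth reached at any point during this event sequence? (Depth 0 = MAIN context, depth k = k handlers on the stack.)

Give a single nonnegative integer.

Event 1 (INT 0): INT 0 arrives: push (MAIN, PC=0), enter IRQ0 at PC=0 (depth now 1) [depth=1]
Event 2 (EXEC): [IRQ0] PC=0: DEC 4 -> ACC=-4 [depth=1]
Event 3 (EXEC): [IRQ0] PC=1: IRET -> resume MAIN at PC=0 (depth now 0) [depth=0]
Event 4 (EXEC): [MAIN] PC=0: INC 2 -> ACC=-2 [depth=0]
Event 5 (EXEC): [MAIN] PC=1: INC 5 -> ACC=3 [depth=0]
Event 6 (INT 0): INT 0 arrives: push (MAIN, PC=2), enter IRQ0 at PC=0 (depth now 1) [depth=1]
Event 7 (EXEC): [IRQ0] PC=0: DEC 4 -> ACC=-1 [depth=1]
Event 8 (EXEC): [IRQ0] PC=1: IRET -> resume MAIN at PC=2 (depth now 0) [depth=0]
Event 9 (EXEC): [MAIN] PC=2: INC 3 -> ACC=2 [depth=0]
Event 10 (EXEC): [MAIN] PC=3: INC 1 -> ACC=3 [depth=0]
Event 11 (EXEC): [MAIN] PC=4: INC 2 -> ACC=5 [depth=0]
Event 12 (EXEC): [MAIN] PC=5: NOP [depth=0]
Event 13 (EXEC): [MAIN] PC=6: INC 5 -> ACC=10 [depth=0]
Event 14 (EXEC): [MAIN] PC=7: HALT [depth=0]
Max depth observed: 1

Answer: 1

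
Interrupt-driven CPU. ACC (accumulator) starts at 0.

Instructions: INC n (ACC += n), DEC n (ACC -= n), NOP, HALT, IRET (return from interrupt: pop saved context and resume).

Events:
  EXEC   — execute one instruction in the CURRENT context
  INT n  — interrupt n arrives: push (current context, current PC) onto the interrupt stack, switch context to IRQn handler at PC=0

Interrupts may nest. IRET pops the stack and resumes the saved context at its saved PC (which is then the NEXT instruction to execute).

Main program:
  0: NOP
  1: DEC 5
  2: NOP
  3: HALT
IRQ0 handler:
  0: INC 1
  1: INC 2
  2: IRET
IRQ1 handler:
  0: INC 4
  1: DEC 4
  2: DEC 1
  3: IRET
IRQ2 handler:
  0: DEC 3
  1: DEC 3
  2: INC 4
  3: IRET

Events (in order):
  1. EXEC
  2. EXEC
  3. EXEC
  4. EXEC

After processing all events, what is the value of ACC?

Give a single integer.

Answer: -5

Derivation:
Event 1 (EXEC): [MAIN] PC=0: NOP
Event 2 (EXEC): [MAIN] PC=1: DEC 5 -> ACC=-5
Event 3 (EXEC): [MAIN] PC=2: NOP
Event 4 (EXEC): [MAIN] PC=3: HALT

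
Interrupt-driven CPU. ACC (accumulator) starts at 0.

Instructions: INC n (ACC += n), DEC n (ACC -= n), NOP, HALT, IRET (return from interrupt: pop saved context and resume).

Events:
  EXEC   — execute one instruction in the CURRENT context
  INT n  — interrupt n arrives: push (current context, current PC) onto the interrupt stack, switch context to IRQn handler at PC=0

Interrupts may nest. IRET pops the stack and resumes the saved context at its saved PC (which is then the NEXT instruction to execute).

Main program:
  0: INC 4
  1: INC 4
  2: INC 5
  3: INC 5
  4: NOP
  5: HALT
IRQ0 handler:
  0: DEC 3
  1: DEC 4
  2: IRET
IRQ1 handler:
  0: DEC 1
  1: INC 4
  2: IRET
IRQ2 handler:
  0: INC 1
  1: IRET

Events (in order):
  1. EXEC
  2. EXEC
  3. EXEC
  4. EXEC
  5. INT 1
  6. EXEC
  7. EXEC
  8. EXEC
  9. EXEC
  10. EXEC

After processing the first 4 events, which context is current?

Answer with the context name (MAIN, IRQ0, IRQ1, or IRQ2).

Answer: MAIN

Derivation:
Event 1 (EXEC): [MAIN] PC=0: INC 4 -> ACC=4
Event 2 (EXEC): [MAIN] PC=1: INC 4 -> ACC=8
Event 3 (EXEC): [MAIN] PC=2: INC 5 -> ACC=13
Event 4 (EXEC): [MAIN] PC=3: INC 5 -> ACC=18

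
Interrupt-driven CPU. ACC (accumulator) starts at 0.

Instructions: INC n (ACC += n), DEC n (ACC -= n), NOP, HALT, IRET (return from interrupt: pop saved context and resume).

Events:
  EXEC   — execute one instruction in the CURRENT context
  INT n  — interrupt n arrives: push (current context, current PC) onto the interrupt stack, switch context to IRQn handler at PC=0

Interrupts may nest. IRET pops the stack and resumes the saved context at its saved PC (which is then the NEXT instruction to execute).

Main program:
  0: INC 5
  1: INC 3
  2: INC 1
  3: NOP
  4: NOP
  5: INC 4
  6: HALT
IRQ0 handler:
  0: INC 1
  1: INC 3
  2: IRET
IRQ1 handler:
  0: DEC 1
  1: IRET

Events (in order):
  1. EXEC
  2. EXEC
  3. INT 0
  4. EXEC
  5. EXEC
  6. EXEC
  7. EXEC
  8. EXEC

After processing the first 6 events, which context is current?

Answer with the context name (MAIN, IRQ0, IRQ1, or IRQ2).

Answer: MAIN

Derivation:
Event 1 (EXEC): [MAIN] PC=0: INC 5 -> ACC=5
Event 2 (EXEC): [MAIN] PC=1: INC 3 -> ACC=8
Event 3 (INT 0): INT 0 arrives: push (MAIN, PC=2), enter IRQ0 at PC=0 (depth now 1)
Event 4 (EXEC): [IRQ0] PC=0: INC 1 -> ACC=9
Event 5 (EXEC): [IRQ0] PC=1: INC 3 -> ACC=12
Event 6 (EXEC): [IRQ0] PC=2: IRET -> resume MAIN at PC=2 (depth now 0)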